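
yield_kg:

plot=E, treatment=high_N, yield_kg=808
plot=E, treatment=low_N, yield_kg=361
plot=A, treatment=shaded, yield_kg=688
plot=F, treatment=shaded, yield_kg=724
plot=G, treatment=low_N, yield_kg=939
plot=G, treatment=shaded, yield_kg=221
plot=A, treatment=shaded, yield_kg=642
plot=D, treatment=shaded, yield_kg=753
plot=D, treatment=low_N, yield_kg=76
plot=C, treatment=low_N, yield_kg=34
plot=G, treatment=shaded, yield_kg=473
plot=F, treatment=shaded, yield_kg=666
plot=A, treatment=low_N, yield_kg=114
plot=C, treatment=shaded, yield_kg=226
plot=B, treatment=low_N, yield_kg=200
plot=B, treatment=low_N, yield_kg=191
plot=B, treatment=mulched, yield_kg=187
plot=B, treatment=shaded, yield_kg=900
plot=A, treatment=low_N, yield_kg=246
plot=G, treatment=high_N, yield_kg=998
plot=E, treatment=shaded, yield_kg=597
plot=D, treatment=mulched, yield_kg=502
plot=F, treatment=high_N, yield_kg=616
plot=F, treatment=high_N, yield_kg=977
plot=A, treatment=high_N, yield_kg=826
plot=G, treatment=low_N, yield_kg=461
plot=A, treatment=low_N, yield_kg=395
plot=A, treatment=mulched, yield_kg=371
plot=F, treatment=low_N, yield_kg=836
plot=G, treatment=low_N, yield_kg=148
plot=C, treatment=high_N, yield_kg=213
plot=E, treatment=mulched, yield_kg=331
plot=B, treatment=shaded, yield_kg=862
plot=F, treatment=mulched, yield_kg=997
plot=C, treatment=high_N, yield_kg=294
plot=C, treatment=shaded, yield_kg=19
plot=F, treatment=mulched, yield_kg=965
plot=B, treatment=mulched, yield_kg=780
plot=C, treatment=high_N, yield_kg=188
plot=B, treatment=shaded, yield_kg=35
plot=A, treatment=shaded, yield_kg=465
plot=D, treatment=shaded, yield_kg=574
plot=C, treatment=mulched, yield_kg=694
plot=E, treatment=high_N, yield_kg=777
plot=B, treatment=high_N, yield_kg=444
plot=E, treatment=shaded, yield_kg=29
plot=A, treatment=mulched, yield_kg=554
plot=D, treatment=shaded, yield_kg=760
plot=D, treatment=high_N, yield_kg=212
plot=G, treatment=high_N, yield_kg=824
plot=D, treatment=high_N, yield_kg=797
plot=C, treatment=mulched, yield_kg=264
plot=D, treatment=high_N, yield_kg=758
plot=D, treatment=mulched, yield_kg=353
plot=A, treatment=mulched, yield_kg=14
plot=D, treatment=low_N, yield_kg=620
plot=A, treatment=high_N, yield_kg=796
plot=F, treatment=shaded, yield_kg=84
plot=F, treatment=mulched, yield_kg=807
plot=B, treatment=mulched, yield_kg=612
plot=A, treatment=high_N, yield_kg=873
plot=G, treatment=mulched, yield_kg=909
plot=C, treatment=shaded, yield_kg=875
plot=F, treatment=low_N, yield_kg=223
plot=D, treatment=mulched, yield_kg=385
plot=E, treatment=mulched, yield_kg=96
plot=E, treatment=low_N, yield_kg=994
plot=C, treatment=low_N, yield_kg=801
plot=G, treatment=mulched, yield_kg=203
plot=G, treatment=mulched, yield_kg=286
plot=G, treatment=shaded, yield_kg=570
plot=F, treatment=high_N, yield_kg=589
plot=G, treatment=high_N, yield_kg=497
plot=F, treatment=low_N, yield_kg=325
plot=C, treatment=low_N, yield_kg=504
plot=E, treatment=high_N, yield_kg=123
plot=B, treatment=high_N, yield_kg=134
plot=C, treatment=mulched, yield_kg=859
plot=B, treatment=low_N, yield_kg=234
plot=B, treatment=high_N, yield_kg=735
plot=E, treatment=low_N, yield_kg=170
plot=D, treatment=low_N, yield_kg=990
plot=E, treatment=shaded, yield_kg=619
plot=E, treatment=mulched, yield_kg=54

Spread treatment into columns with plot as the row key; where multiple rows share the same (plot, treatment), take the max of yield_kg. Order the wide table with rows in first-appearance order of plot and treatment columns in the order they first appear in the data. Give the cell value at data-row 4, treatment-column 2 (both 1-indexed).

With rows in first-appearance order of plot, row 4 is plot=G. treatment columns in first-appearance order: high_N, low_N, shaded, mulched; column 2 is low_N.
Long rows with plot=G, treatment=low_N: max(939, 461, 148) = 939.

939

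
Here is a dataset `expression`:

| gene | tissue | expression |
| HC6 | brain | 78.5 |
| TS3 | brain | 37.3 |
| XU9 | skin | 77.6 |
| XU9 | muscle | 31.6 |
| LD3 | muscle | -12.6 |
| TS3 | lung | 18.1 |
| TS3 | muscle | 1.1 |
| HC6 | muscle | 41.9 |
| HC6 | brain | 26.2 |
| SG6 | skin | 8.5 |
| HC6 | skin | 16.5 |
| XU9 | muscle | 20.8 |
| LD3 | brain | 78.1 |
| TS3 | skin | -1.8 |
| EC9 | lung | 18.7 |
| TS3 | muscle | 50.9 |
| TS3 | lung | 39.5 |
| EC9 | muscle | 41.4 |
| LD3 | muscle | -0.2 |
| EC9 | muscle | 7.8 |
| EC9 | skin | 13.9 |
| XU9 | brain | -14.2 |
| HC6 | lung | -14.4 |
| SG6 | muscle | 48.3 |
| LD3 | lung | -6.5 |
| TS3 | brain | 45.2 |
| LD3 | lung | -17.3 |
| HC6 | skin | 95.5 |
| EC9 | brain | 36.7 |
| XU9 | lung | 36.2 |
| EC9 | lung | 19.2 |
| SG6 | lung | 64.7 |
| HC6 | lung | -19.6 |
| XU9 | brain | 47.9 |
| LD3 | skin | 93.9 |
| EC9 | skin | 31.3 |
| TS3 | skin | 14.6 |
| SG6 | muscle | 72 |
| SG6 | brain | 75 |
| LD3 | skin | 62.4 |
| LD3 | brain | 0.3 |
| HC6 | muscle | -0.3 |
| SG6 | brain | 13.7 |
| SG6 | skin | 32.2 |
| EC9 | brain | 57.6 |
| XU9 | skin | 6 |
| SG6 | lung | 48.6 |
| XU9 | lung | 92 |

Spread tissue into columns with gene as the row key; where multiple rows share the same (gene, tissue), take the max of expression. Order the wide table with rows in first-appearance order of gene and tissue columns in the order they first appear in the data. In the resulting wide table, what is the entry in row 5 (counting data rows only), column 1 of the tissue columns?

With rows in first-appearance order of gene, row 5 is gene=SG6. tissue columns in first-appearance order: brain, skin, muscle, lung; column 1 is brain.
Long rows with gene=SG6, tissue=brain: max(75, 13.7) = 75.

75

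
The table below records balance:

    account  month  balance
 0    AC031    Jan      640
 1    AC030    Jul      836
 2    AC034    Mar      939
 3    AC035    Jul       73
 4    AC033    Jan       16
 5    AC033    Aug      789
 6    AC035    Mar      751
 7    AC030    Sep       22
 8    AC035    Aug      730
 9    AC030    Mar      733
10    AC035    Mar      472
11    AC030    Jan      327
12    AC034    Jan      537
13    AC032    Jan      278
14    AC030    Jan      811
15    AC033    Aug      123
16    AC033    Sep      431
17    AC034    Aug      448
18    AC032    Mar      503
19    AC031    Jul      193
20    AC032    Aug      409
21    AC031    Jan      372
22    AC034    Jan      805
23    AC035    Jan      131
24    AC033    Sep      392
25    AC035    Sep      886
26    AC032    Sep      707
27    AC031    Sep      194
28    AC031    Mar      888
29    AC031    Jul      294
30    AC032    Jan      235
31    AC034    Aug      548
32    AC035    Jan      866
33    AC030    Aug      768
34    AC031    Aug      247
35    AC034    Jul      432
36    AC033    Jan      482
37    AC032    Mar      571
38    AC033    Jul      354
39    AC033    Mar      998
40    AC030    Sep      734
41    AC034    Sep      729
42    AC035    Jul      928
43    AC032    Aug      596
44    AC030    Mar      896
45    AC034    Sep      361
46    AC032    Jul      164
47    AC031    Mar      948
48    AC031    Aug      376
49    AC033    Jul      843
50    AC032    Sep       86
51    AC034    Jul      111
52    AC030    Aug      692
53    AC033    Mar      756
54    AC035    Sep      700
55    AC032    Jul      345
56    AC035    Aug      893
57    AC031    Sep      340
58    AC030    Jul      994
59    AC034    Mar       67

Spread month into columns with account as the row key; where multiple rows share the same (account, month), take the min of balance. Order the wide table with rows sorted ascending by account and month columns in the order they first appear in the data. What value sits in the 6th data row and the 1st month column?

131

With rows sorted ascending by account, row 6 is account=AC035. month columns in first-appearance order: Jan, Jul, Mar, Aug, Sep; column 1 is Jan.
Long rows with account=AC035, month=Jan: min(131, 866) = 131.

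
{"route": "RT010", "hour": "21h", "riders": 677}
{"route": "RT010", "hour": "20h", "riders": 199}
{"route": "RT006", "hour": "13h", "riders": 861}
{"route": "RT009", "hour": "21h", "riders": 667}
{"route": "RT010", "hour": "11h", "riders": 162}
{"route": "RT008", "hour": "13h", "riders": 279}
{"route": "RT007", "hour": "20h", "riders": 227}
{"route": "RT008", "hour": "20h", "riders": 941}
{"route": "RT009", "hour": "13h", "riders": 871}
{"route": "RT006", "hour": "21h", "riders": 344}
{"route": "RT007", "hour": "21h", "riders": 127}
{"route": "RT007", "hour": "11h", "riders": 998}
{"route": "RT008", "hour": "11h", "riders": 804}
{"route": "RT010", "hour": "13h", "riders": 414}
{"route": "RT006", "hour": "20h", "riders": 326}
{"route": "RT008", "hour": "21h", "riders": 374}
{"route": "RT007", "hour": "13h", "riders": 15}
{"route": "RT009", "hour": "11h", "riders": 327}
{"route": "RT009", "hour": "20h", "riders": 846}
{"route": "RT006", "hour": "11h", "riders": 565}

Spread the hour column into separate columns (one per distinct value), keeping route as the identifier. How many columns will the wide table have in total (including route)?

1 column for route plus 4 distinct hour values → 5 columns.

5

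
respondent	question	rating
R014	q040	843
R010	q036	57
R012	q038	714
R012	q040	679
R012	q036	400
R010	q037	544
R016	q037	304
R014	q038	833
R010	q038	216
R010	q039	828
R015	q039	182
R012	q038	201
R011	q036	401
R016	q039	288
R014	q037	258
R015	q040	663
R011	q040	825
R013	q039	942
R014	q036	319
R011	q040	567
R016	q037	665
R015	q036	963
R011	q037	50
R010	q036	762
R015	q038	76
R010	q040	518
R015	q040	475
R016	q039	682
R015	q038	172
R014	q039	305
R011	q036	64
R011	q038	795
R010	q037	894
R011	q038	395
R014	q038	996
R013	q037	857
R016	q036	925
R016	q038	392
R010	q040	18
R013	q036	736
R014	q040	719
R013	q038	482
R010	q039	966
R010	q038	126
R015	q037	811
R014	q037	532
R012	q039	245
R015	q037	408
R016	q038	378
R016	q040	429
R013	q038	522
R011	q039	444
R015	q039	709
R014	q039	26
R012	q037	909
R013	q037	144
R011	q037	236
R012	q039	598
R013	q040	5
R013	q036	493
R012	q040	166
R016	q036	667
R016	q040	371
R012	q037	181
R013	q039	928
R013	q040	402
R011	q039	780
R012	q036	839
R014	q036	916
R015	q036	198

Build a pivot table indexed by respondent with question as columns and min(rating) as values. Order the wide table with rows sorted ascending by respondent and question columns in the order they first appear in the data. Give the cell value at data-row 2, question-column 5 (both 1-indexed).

With rows sorted ascending by respondent, row 2 is respondent=R011. question columns in first-appearance order: q040, q036, q038, q037, q039; column 5 is q039.
Long rows with respondent=R011, question=q039: min(444, 780) = 444.

444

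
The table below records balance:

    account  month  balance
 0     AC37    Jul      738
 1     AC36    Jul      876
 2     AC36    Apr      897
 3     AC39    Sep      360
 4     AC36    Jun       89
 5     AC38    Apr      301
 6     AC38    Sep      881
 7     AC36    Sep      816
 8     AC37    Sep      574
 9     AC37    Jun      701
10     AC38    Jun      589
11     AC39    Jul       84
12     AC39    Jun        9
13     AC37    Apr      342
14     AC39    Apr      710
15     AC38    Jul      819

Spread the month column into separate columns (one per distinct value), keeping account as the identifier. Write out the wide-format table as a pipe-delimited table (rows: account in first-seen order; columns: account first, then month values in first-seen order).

Columns: account plus the 4 distinct month values (Jul, Apr, Sep, Jun).
For example, row AC37 column Jul takes balance=738 from the long row (AC37, Jul).

| account | Jul | Apr | Sep | Jun |
| AC37 | 738 | 342 | 574 | 701 |
| AC36 | 876 | 897 | 816 | 89 |
| AC39 | 84 | 710 | 360 | 9 |
| AC38 | 819 | 301 | 881 | 589 |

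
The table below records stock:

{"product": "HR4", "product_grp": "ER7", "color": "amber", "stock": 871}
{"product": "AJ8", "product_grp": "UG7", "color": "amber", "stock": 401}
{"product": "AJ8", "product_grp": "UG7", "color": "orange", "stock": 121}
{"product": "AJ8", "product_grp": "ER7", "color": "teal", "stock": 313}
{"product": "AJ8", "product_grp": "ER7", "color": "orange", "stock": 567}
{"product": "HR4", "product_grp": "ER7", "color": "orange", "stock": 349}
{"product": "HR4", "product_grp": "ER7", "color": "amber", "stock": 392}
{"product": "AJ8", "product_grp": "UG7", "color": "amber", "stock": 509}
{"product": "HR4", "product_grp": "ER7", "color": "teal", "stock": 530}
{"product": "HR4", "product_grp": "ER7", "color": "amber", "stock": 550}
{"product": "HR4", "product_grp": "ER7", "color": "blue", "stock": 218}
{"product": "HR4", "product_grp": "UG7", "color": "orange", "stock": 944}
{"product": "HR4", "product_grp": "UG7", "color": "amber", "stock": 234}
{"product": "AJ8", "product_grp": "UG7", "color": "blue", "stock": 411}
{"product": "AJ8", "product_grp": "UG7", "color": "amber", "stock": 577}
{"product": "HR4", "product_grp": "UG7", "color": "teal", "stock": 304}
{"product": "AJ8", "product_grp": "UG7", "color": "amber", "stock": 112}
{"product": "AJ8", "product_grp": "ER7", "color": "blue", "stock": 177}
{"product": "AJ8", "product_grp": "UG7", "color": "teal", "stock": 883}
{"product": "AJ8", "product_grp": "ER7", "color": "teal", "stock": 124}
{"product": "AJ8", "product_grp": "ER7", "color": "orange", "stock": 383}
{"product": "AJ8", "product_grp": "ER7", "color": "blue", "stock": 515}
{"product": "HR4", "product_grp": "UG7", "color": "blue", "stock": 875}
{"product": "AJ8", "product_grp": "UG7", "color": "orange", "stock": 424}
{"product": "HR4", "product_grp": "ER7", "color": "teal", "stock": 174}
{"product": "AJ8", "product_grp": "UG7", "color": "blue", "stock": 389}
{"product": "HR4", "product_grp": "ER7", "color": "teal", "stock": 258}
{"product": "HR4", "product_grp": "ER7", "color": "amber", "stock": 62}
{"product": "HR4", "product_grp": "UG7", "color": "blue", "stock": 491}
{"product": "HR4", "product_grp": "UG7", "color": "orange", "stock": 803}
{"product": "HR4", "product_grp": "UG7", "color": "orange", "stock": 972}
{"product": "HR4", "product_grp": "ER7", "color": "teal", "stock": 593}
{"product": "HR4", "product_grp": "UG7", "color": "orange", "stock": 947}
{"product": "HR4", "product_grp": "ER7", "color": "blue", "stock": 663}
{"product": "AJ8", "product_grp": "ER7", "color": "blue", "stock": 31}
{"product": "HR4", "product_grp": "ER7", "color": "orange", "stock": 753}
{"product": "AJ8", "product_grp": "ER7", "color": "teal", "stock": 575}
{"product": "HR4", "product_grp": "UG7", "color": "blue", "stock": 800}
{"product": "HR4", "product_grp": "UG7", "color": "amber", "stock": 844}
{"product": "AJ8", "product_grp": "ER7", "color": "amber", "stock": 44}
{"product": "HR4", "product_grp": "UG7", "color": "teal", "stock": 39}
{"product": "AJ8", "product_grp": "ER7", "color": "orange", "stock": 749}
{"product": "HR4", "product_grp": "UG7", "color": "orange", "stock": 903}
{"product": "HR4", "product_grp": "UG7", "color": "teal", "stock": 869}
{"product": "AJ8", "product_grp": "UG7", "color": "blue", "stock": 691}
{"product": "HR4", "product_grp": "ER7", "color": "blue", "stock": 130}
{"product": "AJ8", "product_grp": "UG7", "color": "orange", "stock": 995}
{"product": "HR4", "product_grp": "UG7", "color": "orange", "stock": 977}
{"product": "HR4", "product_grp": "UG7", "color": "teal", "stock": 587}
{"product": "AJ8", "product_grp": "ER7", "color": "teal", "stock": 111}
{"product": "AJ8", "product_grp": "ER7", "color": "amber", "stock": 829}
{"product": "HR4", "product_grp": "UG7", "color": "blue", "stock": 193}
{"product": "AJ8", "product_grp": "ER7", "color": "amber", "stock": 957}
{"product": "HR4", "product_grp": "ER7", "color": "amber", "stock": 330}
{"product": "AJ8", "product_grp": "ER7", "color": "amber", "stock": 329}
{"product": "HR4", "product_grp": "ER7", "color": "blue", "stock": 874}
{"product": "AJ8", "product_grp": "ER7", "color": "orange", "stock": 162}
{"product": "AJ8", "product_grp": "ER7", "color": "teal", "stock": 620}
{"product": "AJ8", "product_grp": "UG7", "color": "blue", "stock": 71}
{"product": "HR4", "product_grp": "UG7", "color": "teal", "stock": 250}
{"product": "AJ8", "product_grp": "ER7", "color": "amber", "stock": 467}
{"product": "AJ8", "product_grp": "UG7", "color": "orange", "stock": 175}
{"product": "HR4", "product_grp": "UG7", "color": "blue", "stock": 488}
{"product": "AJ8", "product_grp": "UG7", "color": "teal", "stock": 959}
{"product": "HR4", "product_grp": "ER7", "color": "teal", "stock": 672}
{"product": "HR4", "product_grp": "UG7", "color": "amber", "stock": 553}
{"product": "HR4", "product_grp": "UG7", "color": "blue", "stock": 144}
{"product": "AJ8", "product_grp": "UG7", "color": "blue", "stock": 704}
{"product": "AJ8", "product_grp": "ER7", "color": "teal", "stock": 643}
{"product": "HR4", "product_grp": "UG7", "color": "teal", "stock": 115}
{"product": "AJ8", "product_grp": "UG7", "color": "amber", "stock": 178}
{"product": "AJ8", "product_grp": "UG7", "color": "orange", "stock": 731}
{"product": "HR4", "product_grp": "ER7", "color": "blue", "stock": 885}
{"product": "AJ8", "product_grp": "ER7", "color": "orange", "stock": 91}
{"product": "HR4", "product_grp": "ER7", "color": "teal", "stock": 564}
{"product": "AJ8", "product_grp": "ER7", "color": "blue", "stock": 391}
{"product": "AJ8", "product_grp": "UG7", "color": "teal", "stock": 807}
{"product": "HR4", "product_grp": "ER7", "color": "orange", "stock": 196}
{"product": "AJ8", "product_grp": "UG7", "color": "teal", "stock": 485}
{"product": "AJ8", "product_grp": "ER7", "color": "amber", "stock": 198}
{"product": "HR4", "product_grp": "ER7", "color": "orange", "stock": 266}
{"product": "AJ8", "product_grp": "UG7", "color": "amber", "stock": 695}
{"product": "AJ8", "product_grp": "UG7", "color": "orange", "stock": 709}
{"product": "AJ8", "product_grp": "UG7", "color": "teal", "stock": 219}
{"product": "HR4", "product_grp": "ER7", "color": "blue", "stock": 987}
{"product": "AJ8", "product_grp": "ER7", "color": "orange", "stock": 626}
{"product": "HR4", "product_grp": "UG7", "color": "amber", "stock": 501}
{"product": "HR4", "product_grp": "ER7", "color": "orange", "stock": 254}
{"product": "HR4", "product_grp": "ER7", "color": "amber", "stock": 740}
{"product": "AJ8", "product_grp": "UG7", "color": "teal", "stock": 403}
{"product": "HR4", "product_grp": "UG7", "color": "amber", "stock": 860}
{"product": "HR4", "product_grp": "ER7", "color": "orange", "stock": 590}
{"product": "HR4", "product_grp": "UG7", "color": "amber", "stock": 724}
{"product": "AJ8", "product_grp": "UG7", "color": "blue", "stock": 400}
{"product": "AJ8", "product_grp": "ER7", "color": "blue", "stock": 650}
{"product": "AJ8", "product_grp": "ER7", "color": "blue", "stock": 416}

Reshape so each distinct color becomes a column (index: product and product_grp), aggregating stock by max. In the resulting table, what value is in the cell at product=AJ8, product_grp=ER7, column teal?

643

Rows with product=AJ8, product_grp=ER7 and color=teal: stock values are 313, 124, 575, 111, 620, 643.
max(313, 124, 575, 111, 620, 643) = 643.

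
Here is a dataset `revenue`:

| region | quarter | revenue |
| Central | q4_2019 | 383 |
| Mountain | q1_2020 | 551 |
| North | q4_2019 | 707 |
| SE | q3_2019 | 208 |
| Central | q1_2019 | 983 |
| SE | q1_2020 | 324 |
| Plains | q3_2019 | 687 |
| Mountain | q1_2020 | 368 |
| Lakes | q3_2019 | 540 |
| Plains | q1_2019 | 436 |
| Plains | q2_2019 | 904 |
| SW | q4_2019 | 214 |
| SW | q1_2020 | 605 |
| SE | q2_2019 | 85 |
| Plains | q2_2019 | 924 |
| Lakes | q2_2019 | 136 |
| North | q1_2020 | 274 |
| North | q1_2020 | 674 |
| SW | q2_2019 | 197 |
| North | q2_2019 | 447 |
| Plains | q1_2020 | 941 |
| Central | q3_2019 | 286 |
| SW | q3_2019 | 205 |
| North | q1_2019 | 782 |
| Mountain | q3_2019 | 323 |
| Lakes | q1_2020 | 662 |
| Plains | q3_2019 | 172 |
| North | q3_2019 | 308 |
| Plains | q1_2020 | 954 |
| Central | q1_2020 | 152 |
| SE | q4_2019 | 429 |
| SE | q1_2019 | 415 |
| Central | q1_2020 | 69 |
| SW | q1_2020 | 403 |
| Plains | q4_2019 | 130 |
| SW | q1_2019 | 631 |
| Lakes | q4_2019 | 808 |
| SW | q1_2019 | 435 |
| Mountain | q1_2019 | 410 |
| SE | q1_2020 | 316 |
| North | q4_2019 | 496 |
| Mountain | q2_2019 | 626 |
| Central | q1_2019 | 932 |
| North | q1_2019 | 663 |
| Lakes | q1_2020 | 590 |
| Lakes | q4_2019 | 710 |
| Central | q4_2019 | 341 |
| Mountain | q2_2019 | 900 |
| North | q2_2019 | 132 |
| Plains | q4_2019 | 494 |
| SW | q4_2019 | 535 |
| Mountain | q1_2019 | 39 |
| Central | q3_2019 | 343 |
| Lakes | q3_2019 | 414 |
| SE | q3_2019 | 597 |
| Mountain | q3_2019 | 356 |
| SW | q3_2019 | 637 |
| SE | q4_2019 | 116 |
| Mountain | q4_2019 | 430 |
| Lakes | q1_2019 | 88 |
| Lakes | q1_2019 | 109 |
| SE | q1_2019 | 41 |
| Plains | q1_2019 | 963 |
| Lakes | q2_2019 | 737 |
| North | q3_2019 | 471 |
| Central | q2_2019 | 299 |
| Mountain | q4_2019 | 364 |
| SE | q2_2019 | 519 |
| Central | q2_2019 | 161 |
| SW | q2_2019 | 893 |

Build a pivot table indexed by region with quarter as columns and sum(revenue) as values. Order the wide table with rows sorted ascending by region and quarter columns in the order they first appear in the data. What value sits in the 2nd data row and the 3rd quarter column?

954

With rows sorted ascending by region, row 2 is region=Lakes. quarter columns in first-appearance order: q4_2019, q1_2020, q3_2019, q1_2019, q2_2019; column 3 is q3_2019.
Long rows with region=Lakes, quarter=q3_2019: 540 + 414 = 954.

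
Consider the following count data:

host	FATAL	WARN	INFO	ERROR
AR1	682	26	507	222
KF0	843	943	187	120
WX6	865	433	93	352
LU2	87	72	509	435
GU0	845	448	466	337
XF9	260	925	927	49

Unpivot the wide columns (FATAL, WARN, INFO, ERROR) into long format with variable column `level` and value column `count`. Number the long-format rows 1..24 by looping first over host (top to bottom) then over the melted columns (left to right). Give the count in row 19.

466

24 rows total (6 × 4). Row 19: index ⌊(19-1)/4⌋ = 4 into host → GU0; (19-1) mod 4 = 2 into the melted columns → INFO.
So row 19 is (GU0, INFO, 466); count = 466.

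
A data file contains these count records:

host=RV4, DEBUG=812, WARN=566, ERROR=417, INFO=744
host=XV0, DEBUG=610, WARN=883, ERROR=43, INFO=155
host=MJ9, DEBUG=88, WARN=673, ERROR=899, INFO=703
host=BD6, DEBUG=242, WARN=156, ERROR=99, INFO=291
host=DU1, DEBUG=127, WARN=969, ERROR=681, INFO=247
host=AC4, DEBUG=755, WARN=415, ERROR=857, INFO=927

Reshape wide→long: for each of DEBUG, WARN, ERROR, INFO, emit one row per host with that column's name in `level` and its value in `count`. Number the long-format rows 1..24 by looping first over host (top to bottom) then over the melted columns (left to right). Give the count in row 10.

24 rows total (6 × 4). Row 10: index ⌊(10-1)/4⌋ = 2 into host → MJ9; (10-1) mod 4 = 1 into the melted columns → WARN.
So row 10 is (MJ9, WARN, 673); count = 673.

673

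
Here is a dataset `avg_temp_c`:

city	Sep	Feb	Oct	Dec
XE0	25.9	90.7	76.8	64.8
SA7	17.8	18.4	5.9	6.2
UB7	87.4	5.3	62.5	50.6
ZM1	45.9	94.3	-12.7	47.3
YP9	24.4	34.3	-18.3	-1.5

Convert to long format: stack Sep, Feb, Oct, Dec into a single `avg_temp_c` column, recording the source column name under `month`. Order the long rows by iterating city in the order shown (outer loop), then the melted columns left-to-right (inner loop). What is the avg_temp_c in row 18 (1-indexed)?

20 rows total (5 × 4). Row 18: index ⌊(18-1)/4⌋ = 4 into city → YP9; (18-1) mod 4 = 1 into the melted columns → Feb.
So row 18 is (YP9, Feb, 34.3); avg_temp_c = 34.3.

34.3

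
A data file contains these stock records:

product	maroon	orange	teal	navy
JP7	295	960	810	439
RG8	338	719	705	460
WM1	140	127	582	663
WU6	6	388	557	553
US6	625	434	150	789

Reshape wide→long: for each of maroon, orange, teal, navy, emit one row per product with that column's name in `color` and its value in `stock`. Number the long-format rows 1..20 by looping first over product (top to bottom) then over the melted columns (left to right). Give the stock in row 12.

663

20 rows total (5 × 4). Row 12: index ⌊(12-1)/4⌋ = 2 into product → WM1; (12-1) mod 4 = 3 into the melted columns → navy.
So row 12 is (WM1, navy, 663); stock = 663.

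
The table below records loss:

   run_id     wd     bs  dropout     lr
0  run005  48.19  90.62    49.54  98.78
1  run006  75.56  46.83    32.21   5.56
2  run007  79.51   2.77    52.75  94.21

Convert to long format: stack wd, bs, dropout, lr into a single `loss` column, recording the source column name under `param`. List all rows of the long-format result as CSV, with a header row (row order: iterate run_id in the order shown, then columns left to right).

Each (run_id, column) pair becomes one row: 3 × 4 = 12 rows.
For example, (run005, wd) → loss=48.19.

run_id,param,loss
run005,wd,48.19
run005,bs,90.62
run005,dropout,49.54
run005,lr,98.78
run006,wd,75.56
run006,bs,46.83
run006,dropout,32.21
run006,lr,5.56
run007,wd,79.51
run007,bs,2.77
run007,dropout,52.75
run007,lr,94.21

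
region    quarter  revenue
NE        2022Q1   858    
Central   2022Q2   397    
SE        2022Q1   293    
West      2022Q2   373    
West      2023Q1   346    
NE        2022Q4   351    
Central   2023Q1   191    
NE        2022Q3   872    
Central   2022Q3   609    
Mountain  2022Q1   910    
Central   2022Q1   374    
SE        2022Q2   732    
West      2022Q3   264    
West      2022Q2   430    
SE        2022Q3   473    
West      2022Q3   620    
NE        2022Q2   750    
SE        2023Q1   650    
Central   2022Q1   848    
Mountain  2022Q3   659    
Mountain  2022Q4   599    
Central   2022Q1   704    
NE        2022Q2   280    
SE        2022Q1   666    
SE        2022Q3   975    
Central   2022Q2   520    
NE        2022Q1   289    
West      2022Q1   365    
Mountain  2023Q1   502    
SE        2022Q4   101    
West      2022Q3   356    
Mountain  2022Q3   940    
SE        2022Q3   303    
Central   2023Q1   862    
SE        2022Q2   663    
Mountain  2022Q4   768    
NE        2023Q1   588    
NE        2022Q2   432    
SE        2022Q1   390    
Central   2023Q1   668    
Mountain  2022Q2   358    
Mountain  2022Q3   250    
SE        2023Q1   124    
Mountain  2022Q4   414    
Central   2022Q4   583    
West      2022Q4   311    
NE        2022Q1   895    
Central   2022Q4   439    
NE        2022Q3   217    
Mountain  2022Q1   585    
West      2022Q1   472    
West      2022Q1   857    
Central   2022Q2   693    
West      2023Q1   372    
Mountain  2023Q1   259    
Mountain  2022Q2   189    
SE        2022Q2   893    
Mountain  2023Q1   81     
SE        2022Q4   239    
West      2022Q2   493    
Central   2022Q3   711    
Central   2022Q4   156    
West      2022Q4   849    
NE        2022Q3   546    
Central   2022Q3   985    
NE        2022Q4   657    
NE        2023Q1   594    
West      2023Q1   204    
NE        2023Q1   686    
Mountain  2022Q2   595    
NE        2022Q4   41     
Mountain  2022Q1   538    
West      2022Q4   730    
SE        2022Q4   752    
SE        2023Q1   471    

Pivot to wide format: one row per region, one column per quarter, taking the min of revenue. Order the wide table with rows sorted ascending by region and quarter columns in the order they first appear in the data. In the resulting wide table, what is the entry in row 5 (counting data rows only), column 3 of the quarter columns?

204

With rows sorted ascending by region, row 5 is region=West. quarter columns in first-appearance order: 2022Q1, 2022Q2, 2023Q1, 2022Q4, 2022Q3; column 3 is 2023Q1.
Long rows with region=West, quarter=2023Q1: min(346, 372, 204) = 204.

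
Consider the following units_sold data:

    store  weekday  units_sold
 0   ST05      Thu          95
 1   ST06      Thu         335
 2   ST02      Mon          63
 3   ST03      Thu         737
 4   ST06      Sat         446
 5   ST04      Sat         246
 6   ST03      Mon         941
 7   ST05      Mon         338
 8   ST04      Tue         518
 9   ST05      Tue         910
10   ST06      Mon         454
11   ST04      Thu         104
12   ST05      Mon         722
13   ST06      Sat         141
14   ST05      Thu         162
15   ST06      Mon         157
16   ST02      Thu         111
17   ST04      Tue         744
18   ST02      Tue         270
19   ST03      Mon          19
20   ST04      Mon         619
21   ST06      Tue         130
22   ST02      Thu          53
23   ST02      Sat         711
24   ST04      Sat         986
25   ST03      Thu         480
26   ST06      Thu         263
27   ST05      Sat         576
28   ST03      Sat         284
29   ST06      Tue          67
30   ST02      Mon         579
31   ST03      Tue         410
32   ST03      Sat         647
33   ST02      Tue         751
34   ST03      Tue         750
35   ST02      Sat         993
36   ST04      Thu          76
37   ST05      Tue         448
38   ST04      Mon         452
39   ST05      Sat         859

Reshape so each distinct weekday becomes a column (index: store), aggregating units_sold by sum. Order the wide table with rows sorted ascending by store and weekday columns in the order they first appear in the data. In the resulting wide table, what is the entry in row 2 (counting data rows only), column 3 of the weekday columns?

931

With rows sorted ascending by store, row 2 is store=ST03. weekday columns in first-appearance order: Thu, Mon, Sat, Tue; column 3 is Sat.
Long rows with store=ST03, weekday=Sat: 284 + 647 = 931.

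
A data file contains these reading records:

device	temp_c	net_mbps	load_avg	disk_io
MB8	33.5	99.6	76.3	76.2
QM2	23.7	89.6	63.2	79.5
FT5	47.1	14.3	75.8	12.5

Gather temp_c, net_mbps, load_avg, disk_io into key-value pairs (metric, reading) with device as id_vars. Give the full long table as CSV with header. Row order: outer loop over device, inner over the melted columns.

Each (device, column) pair becomes one row: 3 × 4 = 12 rows.
For example, (MB8, temp_c) → reading=33.5.

device,metric,reading
MB8,temp_c,33.5
MB8,net_mbps,99.6
MB8,load_avg,76.3
MB8,disk_io,76.2
QM2,temp_c,23.7
QM2,net_mbps,89.6
QM2,load_avg,63.2
QM2,disk_io,79.5
FT5,temp_c,47.1
FT5,net_mbps,14.3
FT5,load_avg,75.8
FT5,disk_io,12.5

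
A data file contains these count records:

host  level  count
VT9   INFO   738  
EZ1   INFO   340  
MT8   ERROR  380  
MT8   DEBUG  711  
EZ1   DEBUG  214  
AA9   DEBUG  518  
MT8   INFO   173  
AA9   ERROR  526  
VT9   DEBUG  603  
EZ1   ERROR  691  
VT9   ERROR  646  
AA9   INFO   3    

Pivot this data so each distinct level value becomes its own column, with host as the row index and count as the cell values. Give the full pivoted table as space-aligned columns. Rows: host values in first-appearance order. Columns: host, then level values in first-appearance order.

host  INFO  ERROR  DEBUG
VT9   738   646    603  
EZ1   340   691    214  
MT8   173   380    711  
AA9   3     526    518  

Columns: host plus the 3 distinct level values (INFO, ERROR, DEBUG).
For example, row VT9 column INFO takes count=738 from the long row (VT9, INFO).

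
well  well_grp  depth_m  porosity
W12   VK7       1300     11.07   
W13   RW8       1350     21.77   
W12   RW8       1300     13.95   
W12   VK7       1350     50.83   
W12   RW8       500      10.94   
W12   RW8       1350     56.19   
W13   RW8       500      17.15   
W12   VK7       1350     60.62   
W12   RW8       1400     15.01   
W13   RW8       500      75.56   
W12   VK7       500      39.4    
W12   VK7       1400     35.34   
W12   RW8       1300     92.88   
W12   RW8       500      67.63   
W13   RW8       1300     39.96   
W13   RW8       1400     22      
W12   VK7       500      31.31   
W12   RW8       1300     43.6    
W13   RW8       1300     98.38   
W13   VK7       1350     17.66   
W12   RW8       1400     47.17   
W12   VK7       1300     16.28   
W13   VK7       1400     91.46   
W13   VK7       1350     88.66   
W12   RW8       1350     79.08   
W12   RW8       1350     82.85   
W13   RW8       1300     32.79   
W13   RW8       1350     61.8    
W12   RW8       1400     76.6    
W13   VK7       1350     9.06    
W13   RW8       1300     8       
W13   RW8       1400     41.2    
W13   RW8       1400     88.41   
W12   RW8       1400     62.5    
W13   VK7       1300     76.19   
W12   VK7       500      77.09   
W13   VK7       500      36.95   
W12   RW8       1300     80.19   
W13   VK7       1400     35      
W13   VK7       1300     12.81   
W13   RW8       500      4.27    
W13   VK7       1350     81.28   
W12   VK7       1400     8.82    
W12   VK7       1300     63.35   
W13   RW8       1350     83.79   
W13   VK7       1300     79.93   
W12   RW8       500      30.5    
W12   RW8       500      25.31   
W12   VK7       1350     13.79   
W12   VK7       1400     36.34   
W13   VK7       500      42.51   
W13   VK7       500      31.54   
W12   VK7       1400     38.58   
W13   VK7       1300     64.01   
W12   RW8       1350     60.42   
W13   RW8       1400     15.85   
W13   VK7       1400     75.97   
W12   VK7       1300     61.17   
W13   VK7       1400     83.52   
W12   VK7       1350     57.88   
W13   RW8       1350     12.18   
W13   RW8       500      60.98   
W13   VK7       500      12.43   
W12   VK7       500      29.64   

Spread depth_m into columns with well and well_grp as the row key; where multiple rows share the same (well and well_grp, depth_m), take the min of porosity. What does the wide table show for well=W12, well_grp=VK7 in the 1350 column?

Rows with well=W12, well_grp=VK7 and depth_m=1350: porosity values are 50.83, 60.62, 13.79, 57.88.
min(50.83, 60.62, 13.79, 57.88) = 13.79.

13.79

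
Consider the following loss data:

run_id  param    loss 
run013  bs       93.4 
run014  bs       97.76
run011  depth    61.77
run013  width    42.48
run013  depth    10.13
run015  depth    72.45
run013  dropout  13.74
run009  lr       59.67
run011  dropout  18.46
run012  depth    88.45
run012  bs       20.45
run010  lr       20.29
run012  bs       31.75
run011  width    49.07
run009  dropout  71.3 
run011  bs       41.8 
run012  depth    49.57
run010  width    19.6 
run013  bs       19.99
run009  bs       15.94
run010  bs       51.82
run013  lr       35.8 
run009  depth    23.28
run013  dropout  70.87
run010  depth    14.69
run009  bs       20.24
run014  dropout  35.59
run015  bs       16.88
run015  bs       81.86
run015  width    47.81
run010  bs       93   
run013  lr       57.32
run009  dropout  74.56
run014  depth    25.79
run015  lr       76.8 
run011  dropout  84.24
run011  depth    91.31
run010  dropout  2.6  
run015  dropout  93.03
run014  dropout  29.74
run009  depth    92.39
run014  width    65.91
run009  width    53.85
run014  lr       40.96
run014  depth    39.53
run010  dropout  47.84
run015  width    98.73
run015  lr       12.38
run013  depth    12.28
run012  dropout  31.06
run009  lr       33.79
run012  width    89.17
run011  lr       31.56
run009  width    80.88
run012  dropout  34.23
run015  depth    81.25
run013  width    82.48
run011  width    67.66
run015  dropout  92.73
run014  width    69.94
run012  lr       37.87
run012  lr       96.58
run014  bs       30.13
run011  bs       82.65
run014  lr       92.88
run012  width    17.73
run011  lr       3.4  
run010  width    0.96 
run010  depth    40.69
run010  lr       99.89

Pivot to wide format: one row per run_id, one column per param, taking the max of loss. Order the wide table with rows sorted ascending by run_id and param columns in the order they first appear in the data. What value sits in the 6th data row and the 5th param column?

With rows sorted ascending by run_id, row 6 is run_id=run014. param columns in first-appearance order: bs, depth, width, dropout, lr; column 5 is lr.
Long rows with run_id=run014, param=lr: max(40.96, 92.88) = 92.88.

92.88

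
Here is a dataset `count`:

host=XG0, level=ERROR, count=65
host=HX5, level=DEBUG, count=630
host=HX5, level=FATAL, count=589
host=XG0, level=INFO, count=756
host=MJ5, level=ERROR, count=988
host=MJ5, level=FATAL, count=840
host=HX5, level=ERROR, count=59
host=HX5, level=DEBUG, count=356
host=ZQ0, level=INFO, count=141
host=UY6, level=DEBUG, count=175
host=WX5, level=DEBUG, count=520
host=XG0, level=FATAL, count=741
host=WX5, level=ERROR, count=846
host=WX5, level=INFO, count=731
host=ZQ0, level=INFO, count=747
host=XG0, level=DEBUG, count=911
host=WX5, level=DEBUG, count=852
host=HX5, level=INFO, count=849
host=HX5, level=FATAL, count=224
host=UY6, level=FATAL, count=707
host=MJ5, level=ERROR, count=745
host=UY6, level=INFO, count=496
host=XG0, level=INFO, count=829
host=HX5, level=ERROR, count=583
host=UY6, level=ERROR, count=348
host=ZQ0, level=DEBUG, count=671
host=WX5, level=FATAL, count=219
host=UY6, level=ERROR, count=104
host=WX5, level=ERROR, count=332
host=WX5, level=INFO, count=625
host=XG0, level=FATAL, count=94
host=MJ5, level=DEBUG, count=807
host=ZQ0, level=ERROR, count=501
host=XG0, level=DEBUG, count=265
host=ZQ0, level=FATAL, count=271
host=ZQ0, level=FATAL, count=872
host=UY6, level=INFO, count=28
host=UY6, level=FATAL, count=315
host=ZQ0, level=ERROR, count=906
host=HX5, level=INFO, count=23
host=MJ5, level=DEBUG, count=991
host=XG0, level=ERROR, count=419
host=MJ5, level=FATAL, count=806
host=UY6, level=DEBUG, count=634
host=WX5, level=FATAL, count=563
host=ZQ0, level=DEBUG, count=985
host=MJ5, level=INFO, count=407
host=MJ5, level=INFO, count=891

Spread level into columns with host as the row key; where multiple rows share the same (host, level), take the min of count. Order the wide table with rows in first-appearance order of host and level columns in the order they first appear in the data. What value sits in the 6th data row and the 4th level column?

625

With rows in first-appearance order of host, row 6 is host=WX5. level columns in first-appearance order: ERROR, DEBUG, FATAL, INFO; column 4 is INFO.
Long rows with host=WX5, level=INFO: min(731, 625) = 625.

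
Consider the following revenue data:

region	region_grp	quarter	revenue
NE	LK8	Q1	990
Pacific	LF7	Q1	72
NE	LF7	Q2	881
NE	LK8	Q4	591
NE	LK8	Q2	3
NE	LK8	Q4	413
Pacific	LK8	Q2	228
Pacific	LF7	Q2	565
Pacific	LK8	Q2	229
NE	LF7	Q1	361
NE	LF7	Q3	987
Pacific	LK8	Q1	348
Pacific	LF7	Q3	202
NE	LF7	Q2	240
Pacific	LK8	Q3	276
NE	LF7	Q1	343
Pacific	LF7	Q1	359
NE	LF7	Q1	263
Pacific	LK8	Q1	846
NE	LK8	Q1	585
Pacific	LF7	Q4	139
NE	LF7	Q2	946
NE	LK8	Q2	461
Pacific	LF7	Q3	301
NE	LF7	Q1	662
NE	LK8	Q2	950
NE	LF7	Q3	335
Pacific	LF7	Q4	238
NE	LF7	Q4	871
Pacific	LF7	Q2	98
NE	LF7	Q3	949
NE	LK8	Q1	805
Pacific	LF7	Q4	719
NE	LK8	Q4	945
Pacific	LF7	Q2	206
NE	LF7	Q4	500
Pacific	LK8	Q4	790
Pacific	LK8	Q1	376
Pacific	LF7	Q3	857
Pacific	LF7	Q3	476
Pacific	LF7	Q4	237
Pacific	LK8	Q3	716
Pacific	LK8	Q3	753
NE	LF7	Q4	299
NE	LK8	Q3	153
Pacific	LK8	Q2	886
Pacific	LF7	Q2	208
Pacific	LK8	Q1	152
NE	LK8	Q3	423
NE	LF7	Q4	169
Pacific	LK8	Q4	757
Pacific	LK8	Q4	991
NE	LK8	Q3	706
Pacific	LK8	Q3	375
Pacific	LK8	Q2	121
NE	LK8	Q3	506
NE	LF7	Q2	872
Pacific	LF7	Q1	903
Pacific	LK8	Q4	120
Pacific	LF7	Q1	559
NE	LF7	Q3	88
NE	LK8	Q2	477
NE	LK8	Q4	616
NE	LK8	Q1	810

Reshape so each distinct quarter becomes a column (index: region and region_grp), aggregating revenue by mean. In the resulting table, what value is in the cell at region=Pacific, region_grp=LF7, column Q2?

Rows with region=Pacific, region_grp=LF7 and quarter=Q2: revenue values are 565, 98, 206, 208.
(565 + 98 + 206 + 208) / 4 = 269.25.

269.25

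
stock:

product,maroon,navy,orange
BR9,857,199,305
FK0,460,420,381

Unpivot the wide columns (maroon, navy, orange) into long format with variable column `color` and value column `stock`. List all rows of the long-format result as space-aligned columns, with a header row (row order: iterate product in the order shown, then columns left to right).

product  color   stock
BR9      maroon  857  
BR9      navy    199  
BR9      orange  305  
FK0      maroon  460  
FK0      navy    420  
FK0      orange  381  

Each (product, column) pair becomes one row: 2 × 3 = 6 rows.
For example, (BR9, maroon) → stock=857.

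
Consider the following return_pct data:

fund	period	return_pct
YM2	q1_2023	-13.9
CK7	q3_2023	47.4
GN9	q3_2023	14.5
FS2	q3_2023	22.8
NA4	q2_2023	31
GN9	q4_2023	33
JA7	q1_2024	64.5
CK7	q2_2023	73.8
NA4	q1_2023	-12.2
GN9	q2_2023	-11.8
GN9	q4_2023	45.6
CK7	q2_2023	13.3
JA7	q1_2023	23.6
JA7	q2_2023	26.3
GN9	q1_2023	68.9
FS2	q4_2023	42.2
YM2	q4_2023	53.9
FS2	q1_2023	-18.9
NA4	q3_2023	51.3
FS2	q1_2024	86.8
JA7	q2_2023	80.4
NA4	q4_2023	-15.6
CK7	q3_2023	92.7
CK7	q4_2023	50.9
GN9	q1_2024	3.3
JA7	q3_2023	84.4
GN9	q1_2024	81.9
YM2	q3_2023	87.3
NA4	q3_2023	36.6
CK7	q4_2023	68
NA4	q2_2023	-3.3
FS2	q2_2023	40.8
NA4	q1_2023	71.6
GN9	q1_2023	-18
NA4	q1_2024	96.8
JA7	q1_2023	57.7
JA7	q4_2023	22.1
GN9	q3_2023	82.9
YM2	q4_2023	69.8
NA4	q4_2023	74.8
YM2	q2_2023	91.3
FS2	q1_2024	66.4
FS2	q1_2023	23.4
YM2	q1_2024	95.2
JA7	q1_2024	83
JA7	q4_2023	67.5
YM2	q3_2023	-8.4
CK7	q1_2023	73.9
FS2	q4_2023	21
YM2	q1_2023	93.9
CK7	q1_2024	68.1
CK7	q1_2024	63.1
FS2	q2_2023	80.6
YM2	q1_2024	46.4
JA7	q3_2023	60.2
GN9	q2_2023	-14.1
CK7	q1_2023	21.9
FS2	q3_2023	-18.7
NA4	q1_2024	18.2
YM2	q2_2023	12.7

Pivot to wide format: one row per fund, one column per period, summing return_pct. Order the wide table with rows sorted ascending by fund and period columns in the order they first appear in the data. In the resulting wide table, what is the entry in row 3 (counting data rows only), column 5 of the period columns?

85.2

With rows sorted ascending by fund, row 3 is fund=GN9. period columns in first-appearance order: q1_2023, q3_2023, q2_2023, q4_2023, q1_2024; column 5 is q1_2024.
Long rows with fund=GN9, period=q1_2024: 3.3 + 81.9 = 85.2.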